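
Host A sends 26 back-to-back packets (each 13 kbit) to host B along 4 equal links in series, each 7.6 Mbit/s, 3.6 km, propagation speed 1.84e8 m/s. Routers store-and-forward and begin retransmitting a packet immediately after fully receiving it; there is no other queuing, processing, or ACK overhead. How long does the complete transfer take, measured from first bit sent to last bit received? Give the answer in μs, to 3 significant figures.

Per-hop transmission t_tx = L/R = 13000/7600000 = 1710.53 μs.
Per-hop propagation t_prop = 3600/184000000 = 19.5652 μs.
Pipeline fill: first packet needs 4·t_tx to clear all hops; remaining 25 packets each add one t_tx.
Total = (4+26-1)·t_tx + 4·t_prop = 29·1710.53 + 4·19.5652 = 49700 μs.

49700 μs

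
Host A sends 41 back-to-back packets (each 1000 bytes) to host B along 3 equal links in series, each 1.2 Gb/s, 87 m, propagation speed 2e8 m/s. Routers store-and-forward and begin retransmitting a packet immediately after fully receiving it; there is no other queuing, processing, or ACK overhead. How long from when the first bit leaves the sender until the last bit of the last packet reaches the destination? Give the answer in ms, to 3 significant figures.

Per-hop transmission t_tx = L/R = 8000/1200000000 = 0.00666667 ms.
Per-hop propagation t_prop = 87/200000000 = 0.000435 ms.
Pipeline fill: first packet needs 3·t_tx to clear all hops; remaining 40 packets each add one t_tx.
Total = (3+41-1)·t_tx + 3·t_prop = 43·0.00666667 + 3·0.000435 = 0.288 ms.

0.288 ms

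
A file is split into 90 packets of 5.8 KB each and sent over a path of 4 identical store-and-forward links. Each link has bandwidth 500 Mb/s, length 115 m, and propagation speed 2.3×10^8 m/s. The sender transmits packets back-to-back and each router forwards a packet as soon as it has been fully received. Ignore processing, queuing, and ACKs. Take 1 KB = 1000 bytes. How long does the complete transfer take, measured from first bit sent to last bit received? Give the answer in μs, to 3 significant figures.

Per-hop transmission t_tx = L/R = 46400/500000000 = 92.8 μs.
Per-hop propagation t_prop = 115/2.3e+08 = 0.5 μs.
Pipeline fill: first packet needs 4·t_tx to clear all hops; remaining 89 packets each add one t_tx.
Total = (4+90-1)·t_tx + 4·t_prop = 93·92.8 + 4·0.5 = 8630 μs.

8630 μs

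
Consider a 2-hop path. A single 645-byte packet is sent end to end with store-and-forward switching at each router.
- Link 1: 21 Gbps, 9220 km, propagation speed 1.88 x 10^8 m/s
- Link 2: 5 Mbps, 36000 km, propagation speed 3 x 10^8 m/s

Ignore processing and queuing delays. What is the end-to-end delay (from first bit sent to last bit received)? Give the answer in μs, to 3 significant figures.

L = 645 × 8 = 5160 bits.
Transmission delays (L/R per hop): 0.245714, 1032 μs; sum = 1032.25 μs.
Propagation delays (d/s per hop): 49042.6, 120000 μs; sum = 169043 μs.
End-to-end = 170000 μs.

170000 μs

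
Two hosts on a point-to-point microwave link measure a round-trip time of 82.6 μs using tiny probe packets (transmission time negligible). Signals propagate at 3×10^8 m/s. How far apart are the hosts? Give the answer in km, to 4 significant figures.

One-way propagation = RTT/2 = 41.3 μs.
d = s × t = 300000000 × 4.13e-05 = 12.39 km.

12.39 km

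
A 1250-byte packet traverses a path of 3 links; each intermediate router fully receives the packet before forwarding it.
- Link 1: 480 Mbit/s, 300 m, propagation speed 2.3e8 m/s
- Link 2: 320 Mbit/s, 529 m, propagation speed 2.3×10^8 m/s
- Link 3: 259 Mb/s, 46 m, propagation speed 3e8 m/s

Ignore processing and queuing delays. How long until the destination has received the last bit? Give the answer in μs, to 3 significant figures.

94.5 μs

L = 1250 × 8 = 10000 bits.
Transmission delays (L/R per hop): 20.8333, 31.25, 38.61 μs; sum = 90.6934 μs.
Propagation delays (d/s per hop): 1.30435, 2.3, 0.153333 μs; sum = 3.75768 μs.
End-to-end = 94.5 μs.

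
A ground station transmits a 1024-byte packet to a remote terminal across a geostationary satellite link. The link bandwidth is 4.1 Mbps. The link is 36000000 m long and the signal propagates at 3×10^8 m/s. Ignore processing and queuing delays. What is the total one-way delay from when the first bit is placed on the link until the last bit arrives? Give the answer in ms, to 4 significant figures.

L = 1024 × 8 = 8192 bits.
Transmission delay = L/R = 8192 / 4.1e+06 = 1.99805 ms.
Propagation delay = d/s = 36000000 m / 300000000 m/s = 120 ms.
Total = 122.0 ms.

122.0 ms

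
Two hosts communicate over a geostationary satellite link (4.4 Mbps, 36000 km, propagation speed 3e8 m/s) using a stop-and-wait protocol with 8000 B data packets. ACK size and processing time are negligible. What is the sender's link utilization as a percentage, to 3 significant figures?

5.71 %

t_tx = L/R = 64000/4400000 = 0.0145455 s.
t_prop = 36000000/300000000 = 0.12 s; RTT = 0.24 s.
Cycle = t_tx + RTT = 0.254545 s.
Utilization = t_tx / cycle = 0.0145455/0.254545 = 5.71 %.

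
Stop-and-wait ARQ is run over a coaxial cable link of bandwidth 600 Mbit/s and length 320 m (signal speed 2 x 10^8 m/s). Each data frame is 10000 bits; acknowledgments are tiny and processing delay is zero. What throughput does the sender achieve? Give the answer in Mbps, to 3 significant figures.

t_tx = L/R = 10000/600000000 = 1.66667e-05 s.
t_prop = 320/200000000 = 1.6e-06 s; RTT = 3.2e-06 s.
Cycle = t_tx + RTT = 1.98667e-05 s.
Throughput = L / cycle = 10000 / 1.98667e-05 = 503 Mbps.

503 Mbps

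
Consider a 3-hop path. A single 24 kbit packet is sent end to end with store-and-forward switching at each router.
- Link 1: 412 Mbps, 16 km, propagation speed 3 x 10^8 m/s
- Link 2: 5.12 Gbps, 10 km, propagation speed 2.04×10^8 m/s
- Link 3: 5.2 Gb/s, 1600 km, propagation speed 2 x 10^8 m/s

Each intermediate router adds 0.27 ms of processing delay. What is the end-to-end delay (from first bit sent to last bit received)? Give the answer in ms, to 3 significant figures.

8.71 ms

L = 24000 bits.
Transmission delays (L/R per hop): 0.0582524, 0.0046875, 0.00461538 ms; sum = 0.0675553 ms.
Propagation delays (d/s per hop): 0.0533333, 0.0490196, 8 ms; sum = 8.10235 ms.
Processing at 2 router(s): 2 × 0.27 ms = 0.54 ms.
End-to-end = 8.71 ms.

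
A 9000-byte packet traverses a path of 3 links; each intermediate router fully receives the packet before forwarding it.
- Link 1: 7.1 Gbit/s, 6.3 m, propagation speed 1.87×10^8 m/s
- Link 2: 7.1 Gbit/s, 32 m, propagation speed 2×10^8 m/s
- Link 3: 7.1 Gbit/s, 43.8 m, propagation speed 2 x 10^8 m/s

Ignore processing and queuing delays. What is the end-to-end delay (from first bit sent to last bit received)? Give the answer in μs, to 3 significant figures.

30.8 μs

L = 9000 × 8 = 72000 bits.
Transmission delay per hop = L/R = 72000/7100000000 = 10.1408 μs; 3 hops → 30.4225 μs.
Propagation delays (d/s per hop): 0.0336898, 0.16, 0.219 μs; sum = 0.41269 μs.
End-to-end = 30.8 μs.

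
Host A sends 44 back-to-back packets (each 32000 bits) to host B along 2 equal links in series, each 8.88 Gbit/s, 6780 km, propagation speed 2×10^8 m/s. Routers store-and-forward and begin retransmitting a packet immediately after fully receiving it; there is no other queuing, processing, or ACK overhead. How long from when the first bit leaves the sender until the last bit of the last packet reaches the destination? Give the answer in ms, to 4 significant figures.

Per-hop transmission t_tx = L/R = 32000/8880000000 = 0.0036036 ms.
Per-hop propagation t_prop = 6780000/200000000 = 33.9 ms.
Pipeline fill: first packet needs 2·t_tx to clear all hops; remaining 43 packets each add one t_tx.
Total = (2+44-1)·t_tx + 2·t_prop = 45·0.0036036 + 2·33.9 = 67.96 ms.

67.96 ms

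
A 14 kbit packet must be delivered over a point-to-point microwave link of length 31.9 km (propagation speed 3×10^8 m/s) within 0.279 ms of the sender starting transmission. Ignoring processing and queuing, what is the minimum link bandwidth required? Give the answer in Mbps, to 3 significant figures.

Propagation delay = 31900 / 300000000 = 0.106333 ms.
Transmission budget = 0.279 − 0.106333 = 0.172667 ms.
R ≥ L / t_tx = 14000 bits / 0.000172667 s = 81.1 Mbps.

81.1 Mbps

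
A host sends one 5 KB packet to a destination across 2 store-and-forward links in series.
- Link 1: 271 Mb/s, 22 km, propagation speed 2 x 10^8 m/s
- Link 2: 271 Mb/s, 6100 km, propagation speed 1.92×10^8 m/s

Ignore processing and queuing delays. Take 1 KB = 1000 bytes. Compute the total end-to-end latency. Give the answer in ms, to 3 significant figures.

32.2 ms

L = 40000 bits.
Transmission delay per hop = L/R = 40000/271000000 = 0.147601 ms; 2 hops → 0.295203 ms.
Propagation delays (d/s per hop): 0.11, 31.7708 ms; sum = 31.8808 ms.
End-to-end = 32.2 ms.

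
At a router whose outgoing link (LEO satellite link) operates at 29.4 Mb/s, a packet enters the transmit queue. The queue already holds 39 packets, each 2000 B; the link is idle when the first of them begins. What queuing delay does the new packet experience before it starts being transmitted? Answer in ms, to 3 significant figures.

21.2 ms

Each queued packet: L/R = 16000/29400000 = 0.544218 ms.
39 queued → 21.2245 ms.
Queuing delay = 21.2 ms.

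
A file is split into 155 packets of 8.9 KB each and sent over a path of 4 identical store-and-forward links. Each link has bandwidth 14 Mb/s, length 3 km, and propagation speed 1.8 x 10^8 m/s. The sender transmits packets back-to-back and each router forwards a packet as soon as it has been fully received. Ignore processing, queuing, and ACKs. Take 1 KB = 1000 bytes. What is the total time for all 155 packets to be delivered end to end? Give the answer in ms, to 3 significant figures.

804 ms

Per-hop transmission t_tx = L/R = 71200/14000000 = 5.08571 ms.
Per-hop propagation t_prop = 3000/180000000 = 0.0166667 ms.
Pipeline fill: first packet needs 4·t_tx to clear all hops; remaining 154 packets each add one t_tx.
Total = (4+155-1)·t_tx + 4·t_prop = 158·5.08571 + 4·0.0166667 = 804 ms.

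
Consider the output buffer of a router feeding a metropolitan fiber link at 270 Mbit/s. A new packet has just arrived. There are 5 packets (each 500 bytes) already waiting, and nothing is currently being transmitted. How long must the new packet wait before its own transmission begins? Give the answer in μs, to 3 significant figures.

Each queued packet: L/R = 4000/270000000 = 14.8148 μs.
5 queued → 74.0741 μs.
Queuing delay = 74.1 μs.

74.1 μs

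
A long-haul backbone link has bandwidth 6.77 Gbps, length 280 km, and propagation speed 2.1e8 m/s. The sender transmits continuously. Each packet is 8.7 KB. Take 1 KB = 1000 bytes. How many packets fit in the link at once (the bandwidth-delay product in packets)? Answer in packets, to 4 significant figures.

129.7 packets

Propagation delay = 280000 / 210000000 = 0.00133333 s.
BDP = R × t_prop = 6770000000 × 0.00133333 = 9026670 bits.
In packets of 69600 bits: 129.7 packets.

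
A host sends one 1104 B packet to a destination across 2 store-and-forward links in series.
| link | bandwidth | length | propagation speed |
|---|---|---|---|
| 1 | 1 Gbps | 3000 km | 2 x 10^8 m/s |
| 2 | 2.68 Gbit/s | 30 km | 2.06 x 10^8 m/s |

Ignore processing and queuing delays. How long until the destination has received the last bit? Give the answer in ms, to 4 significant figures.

15.16 ms

L = 1104 × 8 = 8832 bits.
Transmission delays (L/R per hop): 0.008832, 0.00329552 ms; sum = 0.0121275 ms.
Propagation delays (d/s per hop): 15, 0.145631 ms; sum = 15.1456 ms.
End-to-end = 15.16 ms.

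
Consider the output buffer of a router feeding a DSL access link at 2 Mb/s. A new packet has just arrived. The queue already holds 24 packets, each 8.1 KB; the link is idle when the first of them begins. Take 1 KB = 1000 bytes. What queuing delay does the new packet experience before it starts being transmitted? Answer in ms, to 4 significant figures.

777.6 ms

Each queued packet: L/R = 64800/2000000 = 32.4 ms.
24 queued → 777.6 ms.
Queuing delay = 777.6 ms.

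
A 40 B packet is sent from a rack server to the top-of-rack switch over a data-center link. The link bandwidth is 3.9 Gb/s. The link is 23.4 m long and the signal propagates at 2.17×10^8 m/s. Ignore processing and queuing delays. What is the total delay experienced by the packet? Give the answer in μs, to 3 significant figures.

L = 40 × 8 = 320 bits.
Transmission delay = L/R = 320 / 3900000000 = 0.0820513 μs.
Propagation delay = d/s = 23.4 m / 217000000 m/s = 0.107834 μs.
Total = 0.190 μs.

0.190 μs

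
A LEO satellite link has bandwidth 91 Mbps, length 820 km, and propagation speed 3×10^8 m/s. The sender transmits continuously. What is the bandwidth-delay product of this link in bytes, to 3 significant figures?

31100 bytes

Propagation delay = 820000 / 300000000 = 0.00273333 s.
BDP = R × t_prop = 91000000 × 0.00273333 = 248733 bits.
In bytes: 248733/8 = 31100 bytes.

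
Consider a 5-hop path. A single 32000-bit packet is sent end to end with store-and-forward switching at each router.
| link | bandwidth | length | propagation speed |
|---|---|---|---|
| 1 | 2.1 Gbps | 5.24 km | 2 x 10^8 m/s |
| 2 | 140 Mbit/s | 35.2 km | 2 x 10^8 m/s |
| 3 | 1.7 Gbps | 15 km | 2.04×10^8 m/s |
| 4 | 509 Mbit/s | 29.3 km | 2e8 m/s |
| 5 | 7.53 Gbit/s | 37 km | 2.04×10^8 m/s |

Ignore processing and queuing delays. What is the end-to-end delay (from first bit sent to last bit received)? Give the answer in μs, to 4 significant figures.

933.4 μs

Transmission delays (L/R per hop): 15.2381, 228.571, 18.8235, 62.8684, 4.24967 μs; sum = 329.751 μs.
Propagation delays (d/s per hop): 26.2, 176, 73.5294, 146.5, 181.373 μs; sum = 603.602 μs.
End-to-end = 933.4 μs.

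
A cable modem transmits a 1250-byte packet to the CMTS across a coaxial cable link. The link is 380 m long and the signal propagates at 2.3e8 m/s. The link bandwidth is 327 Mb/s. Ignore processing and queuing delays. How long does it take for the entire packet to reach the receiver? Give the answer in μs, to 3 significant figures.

32.2 μs

L = 1250 × 8 = 10000 bits.
Transmission delay = L/R = 10000 / 327000000 = 30.581 μs.
Propagation delay = d/s = 380 m / 2.3e+08 m/s = 1.65217 μs.
Total = 32.2 μs.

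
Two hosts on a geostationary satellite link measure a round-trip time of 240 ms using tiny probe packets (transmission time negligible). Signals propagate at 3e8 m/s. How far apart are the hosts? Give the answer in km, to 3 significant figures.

36000 km

One-way propagation = RTT/2 = 120 ms.
d = s × t = 300000000 × 0.12 = 36000 km.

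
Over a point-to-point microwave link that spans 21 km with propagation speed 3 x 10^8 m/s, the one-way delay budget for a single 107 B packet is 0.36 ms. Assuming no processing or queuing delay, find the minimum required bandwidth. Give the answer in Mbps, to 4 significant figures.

2.952 Mbps

L = 856 bits.
Propagation delay = 21000 / 300000000 = 0.07 ms.
Transmission budget = 0.36 − 0.07 = 0.29 ms.
R ≥ L / t_tx = 856 bits / 0.00029 s = 2.952 Mbps.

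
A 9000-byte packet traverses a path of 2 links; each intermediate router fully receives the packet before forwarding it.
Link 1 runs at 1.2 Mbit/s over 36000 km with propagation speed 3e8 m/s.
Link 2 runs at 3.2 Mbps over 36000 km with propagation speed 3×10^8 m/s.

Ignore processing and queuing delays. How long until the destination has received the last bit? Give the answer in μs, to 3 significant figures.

L = 9000 × 8 = 72000 bits.
Transmission delays (L/R per hop): 60000, 22500 μs; sum = 82500 μs.
Propagation delays (d/s per hop): 120000, 120000 μs; sum = 240000 μs.
End-to-end = 323000 μs.

323000 μs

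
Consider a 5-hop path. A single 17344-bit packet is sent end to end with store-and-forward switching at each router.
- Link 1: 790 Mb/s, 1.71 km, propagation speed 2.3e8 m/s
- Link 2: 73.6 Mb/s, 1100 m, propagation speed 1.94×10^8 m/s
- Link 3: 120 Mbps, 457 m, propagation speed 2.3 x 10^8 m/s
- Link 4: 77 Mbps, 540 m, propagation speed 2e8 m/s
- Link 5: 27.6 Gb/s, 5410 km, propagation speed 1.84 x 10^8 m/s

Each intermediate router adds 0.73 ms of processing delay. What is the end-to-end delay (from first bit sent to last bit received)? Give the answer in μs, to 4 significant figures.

32970 μs

Transmission delays (L/R per hop): 21.9544, 235.652, 144.533, 225.247, 0.628406 μs; sum = 628.015 μs.
Propagation delays (d/s per hop): 7.43478, 5.6701, 1.98696, 2.7, 29402.2 μs; sum = 29420 μs.
Processing at 4 router(s): 4 × 0.73 ms = 2920 μs.
End-to-end = 32970 μs.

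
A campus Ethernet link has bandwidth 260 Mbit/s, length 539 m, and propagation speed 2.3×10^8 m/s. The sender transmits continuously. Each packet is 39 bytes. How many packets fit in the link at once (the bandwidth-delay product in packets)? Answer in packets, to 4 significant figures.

Propagation delay = 539 / 2.3e+08 = 2.34348e-06 s.
BDP = R × t_prop = 260000000 × 2.34348e-06 = 609.304 bits.
In packets of 312 bits: 1.953 packets.

1.953 packets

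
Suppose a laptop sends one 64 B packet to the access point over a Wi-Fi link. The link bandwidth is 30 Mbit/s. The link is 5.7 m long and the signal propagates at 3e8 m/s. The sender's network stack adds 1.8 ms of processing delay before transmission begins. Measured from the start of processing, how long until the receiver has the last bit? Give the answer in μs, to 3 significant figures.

1820 μs

L = 64 × 8 = 512 bits.
Transmission delay = L/R = 512 / 30000000 = 17.0667 μs.
Propagation delay = d/s = 5.7 m / 300000000 m/s = 0.019 μs.
Plus processing delay 1.8 ms = 1800 μs.
Total = 1820 μs.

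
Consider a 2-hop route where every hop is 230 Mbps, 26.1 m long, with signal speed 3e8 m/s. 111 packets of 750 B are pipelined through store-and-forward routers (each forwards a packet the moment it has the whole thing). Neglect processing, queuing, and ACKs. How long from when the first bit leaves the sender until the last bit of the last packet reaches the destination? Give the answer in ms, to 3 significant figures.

Per-hop transmission t_tx = L/R = 6000/230000000 = 0.026087 ms.
Per-hop propagation t_prop = 26.1/300000000 = 8.7e-05 ms.
Pipeline fill: first packet needs 2·t_tx to clear all hops; remaining 110 packets each add one t_tx.
Total = (2+111-1)·t_tx + 2·t_prop = 112·0.026087 + 2·8.7e-05 = 2.92 ms.

2.92 ms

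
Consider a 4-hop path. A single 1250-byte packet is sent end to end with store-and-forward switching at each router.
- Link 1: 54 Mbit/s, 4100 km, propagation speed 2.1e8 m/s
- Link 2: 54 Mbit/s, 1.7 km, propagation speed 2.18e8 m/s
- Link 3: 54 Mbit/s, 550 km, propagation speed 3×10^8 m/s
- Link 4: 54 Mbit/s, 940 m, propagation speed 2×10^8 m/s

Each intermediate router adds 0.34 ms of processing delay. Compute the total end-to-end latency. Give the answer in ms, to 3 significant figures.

23.1 ms

L = 1250 × 8 = 10000 bits.
Transmission delay per hop = L/R = 10000/54000000 = 0.185185 ms; 4 hops → 0.740741 ms.
Propagation delays (d/s per hop): 19.5238, 0.00779817, 1.83333, 0.0047 ms; sum = 21.3696 ms.
Processing at 3 router(s): 3 × 0.34 ms = 1.02 ms.
End-to-end = 23.1 ms.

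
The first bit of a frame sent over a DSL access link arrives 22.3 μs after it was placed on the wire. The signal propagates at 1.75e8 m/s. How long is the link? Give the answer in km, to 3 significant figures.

3.90 km

d = s × t_prop = 175000000 × 2.23e-05 = 3.90 km.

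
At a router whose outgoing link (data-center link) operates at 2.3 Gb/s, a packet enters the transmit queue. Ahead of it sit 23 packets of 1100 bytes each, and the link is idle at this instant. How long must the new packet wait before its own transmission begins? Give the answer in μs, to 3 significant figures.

88.0 μs

Each queued packet: L/R = 8800/2300000000 = 3.82609 μs.
23 queued → 88 μs.
Queuing delay = 88.0 μs.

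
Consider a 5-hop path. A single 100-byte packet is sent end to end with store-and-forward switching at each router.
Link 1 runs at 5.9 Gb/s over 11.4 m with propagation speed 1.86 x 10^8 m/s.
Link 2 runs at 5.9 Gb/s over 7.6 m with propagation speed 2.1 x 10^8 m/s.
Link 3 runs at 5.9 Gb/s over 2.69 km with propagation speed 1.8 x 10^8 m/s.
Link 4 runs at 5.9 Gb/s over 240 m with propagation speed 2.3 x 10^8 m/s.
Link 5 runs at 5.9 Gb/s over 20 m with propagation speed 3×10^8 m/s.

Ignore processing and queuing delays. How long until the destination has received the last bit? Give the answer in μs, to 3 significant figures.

L = 100 × 8 = 800 bits.
Transmission delay per hop = L/R = 800/5900000000 = 0.135593 μs; 5 hops → 0.677966 μs.
Propagation delays (d/s per hop): 0.0612903, 0.0361905, 14.9444, 1.04348, 0.0666667 μs; sum = 16.1521 μs.
End-to-end = 16.8 μs.

16.8 μs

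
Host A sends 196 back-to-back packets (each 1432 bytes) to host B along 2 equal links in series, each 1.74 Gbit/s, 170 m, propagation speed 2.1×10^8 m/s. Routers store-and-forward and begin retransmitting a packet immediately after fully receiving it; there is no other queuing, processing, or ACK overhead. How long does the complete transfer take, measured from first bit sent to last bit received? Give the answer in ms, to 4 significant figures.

1.299 ms

Per-hop transmission t_tx = L/R = 11456/1740000000 = 0.00658391 ms.
Per-hop propagation t_prop = 170/210000000 = 0.000809524 ms.
Pipeline fill: first packet needs 2·t_tx to clear all hops; remaining 195 packets each add one t_tx.
Total = (2+196-1)·t_tx + 2·t_prop = 197·0.00658391 + 2·0.000809524 = 1.299 ms.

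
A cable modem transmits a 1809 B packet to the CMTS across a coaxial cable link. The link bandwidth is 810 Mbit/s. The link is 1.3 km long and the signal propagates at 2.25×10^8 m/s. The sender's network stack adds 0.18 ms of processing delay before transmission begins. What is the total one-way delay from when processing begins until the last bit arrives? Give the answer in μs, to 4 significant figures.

203.6 μs

L = 1809 × 8 = 14472 bits.
Transmission delay = L/R = 14472 / 810000000 = 17.8667 μs.
Propagation delay = d/s = 1300 m / 225000000 m/s = 5.77778 μs.
Plus processing delay 0.18 ms = 180 μs.
Total = 203.6 μs.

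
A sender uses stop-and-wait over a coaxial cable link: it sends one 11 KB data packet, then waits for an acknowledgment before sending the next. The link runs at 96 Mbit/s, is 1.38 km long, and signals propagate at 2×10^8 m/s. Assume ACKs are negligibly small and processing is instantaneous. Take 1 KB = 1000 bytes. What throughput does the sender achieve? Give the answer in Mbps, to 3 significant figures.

94.6 Mbps

t_tx = L/R = 88000/96000000 = 0.000916667 s.
t_prop = 1380/200000000 = 6.9e-06 s; RTT = 1.38e-05 s.
Cycle = t_tx + RTT = 0.000930467 s.
Throughput = L / cycle = 88000 / 0.000930467 = 94.6 Mbps.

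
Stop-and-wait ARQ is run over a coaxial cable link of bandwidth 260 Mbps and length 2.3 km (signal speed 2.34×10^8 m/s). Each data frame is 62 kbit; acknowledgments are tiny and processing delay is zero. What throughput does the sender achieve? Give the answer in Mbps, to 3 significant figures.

240 Mbps

t_tx = L/R = 62000/260000000 = 0.000238462 s.
t_prop = 2300/234000000 = 9.82906e-06 s; RTT = 1.96581e-05 s.
Cycle = t_tx + RTT = 0.00025812 s.
Throughput = L / cycle = 62000 / 0.00025812 = 240 Mbps.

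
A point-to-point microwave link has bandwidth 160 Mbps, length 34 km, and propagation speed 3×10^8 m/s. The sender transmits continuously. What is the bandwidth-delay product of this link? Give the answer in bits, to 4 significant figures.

18130 bits

Propagation delay = 34000 / 300000000 = 0.000113333 s.
BDP = R × t_prop = 160000000 × 0.000113333 = 18133.3 bits.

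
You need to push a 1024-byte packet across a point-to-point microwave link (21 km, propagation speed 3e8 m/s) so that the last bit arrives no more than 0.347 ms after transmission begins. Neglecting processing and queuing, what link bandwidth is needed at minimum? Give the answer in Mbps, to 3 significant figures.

L = 8192 bits.
Propagation delay = 21000 / 300000000 = 0.07 ms.
Transmission budget = 0.347 − 0.07 = 0.277 ms.
R ≥ L / t_tx = 8192 bits / 0.000277 s = 29.6 Mbps.

29.6 Mbps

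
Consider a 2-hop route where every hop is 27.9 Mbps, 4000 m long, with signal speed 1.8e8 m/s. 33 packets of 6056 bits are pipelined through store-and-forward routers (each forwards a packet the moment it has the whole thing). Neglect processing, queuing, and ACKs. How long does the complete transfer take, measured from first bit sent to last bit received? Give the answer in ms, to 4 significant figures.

Per-hop transmission t_tx = L/R = 6056/27900000 = 0.217061 ms.
Per-hop propagation t_prop = 4000/180000000 = 0.0222222 ms.
Pipeline fill: first packet needs 2·t_tx to clear all hops; remaining 32 packets each add one t_tx.
Total = (2+33-1)·t_tx + 2·t_prop = 34·0.217061 + 2·0.0222222 = 7.425 ms.

7.425 ms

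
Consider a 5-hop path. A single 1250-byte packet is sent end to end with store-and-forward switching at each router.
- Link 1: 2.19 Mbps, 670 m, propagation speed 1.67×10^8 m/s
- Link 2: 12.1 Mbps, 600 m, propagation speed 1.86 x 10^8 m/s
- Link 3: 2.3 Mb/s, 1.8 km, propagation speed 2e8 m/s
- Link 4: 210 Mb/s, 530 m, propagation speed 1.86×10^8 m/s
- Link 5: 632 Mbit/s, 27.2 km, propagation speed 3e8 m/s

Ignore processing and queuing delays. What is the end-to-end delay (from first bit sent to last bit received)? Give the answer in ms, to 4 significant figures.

L = 1250 × 8 = 10000 bits.
Transmission delays (L/R per hop): 4.56621, 0.826446, 4.34783, 0.047619, 0.0158228 ms; sum = 9.80392 ms.
Propagation delays (d/s per hop): 0.00401198, 0.00322581, 0.009, 0.00284946, 0.0906667 ms; sum = 0.109754 ms.
End-to-end = 9.914 ms.

9.914 ms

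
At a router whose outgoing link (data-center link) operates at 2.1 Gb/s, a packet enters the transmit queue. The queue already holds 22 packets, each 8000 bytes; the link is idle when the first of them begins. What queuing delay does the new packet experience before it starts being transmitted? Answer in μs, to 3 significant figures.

670 μs

Each queued packet: L/R = 64000/2100000000 = 30.4762 μs.
22 queued → 670.476 μs.
Queuing delay = 670 μs.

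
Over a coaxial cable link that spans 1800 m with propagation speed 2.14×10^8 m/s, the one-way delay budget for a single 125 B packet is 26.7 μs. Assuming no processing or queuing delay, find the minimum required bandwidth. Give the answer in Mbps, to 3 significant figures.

L = 1000 bits.
Propagation delay = 1800 / 214000000 = 8.41121 μs.
Transmission budget = 26.7 − 8.41121 = 18.2888 μs.
R ≥ L / t_tx = 1000 bits / 1.82888e-05 s = 54.7 Mbps.

54.7 Mbps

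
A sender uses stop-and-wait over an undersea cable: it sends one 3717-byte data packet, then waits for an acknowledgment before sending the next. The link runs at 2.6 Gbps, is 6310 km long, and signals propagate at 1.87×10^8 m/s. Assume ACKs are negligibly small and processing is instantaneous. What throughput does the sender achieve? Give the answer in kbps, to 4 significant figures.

t_tx = L/R = 29736/2600000000 = 1.14369e-05 s.
t_prop = 6310000/187000000 = 0.0337433 s; RTT = 0.0674866 s.
Cycle = t_tx + RTT = 0.0674981 s.
Throughput = L / cycle = 29736 / 0.0674981 = 440.5 kbps.

440.5 kbps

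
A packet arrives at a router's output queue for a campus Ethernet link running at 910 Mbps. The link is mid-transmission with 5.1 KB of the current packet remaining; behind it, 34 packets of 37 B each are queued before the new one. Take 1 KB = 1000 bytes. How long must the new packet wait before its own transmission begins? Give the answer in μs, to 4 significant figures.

Each queued packet: L/R = 296/910000000 = 0.325275 μs.
34 queued → 11.0593 μs.
Plus remaining 40800 bits of current packet: 44.8352 μs.
Queuing delay = 55.89 μs.

55.89 μs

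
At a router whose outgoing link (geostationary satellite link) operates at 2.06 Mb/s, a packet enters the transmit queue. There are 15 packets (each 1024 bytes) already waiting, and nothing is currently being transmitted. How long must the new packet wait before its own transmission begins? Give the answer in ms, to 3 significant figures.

Each queued packet: L/R = 8192/2060000 = 3.9767 ms.
15 queued → 59.6505 ms.
Queuing delay = 59.7 ms.

59.7 ms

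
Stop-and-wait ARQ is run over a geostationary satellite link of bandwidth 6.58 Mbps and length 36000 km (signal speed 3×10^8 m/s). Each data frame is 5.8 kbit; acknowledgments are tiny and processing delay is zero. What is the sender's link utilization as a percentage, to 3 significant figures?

t_tx = L/R = 5800/6580000 = 0.000881459 s.
t_prop = 36000000/300000000 = 0.12 s; RTT = 0.24 s.
Cycle = t_tx + RTT = 0.240881 s.
Utilization = t_tx / cycle = 0.000881459/0.240881 = 0.366 %.

0.366 %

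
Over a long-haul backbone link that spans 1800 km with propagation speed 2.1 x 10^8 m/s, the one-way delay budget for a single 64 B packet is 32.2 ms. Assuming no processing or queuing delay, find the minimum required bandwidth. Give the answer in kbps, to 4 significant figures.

L = 512 bits.
Propagation delay = 1800000 / 210000000 = 8.57143 ms.
Transmission budget = 32.2 − 8.57143 = 23.6286 ms.
R ≥ L / t_tx = 512 bits / 0.0236286 s = 21.67 kbps.

21.67 kbps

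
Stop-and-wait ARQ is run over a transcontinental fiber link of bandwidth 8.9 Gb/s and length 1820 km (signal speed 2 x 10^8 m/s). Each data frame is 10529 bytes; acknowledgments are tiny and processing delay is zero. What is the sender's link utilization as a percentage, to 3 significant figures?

t_tx = L/R = 84232/8900000000 = 9.46427e-06 s.
t_prop = 1820000/200000000 = 0.0091 s; RTT = 0.0182 s.
Cycle = t_tx + RTT = 0.0182095 s.
Utilization = t_tx / cycle = 9.46427e-06/0.0182095 = 0.0520 %.

0.0520 %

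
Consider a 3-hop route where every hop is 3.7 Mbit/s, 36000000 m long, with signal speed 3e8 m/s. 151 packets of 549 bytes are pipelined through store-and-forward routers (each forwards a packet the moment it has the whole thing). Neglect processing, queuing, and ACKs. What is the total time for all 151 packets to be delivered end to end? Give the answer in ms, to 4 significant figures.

541.6 ms

Per-hop transmission t_tx = L/R = 4392/3700000 = 1.18703 ms.
Per-hop propagation t_prop = 36000000/300000000 = 120 ms.
Pipeline fill: first packet needs 3·t_tx to clear all hops; remaining 150 packets each add one t_tx.
Total = (3+151-1)·t_tx + 3·t_prop = 153·1.18703 + 3·120 = 541.6 ms.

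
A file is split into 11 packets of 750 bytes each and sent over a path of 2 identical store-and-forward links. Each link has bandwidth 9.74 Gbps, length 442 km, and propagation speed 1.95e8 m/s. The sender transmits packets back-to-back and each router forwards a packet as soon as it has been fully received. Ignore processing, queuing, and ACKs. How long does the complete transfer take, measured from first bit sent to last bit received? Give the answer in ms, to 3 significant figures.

4.54 ms

Per-hop transmission t_tx = L/R = 6000/9740000000 = 0.000616016 ms.
Per-hop propagation t_prop = 442000/195000000 = 2.26667 ms.
Pipeline fill: first packet needs 2·t_tx to clear all hops; remaining 10 packets each add one t_tx.
Total = (2+11-1)·t_tx + 2·t_prop = 12·0.000616016 + 2·2.26667 = 4.54 ms.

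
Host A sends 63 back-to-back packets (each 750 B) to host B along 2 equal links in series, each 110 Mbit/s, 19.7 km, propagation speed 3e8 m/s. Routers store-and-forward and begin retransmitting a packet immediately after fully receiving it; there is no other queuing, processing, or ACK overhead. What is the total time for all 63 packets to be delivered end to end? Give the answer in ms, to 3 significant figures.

Per-hop transmission t_tx = L/R = 6000/110000000 = 0.0545455 ms.
Per-hop propagation t_prop = 19700/300000000 = 0.0656667 ms.
Pipeline fill: first packet needs 2·t_tx to clear all hops; remaining 62 packets each add one t_tx.
Total = (2+63-1)·t_tx + 2·t_prop = 64·0.0545455 + 2·0.0656667 = 3.62 ms.

3.62 ms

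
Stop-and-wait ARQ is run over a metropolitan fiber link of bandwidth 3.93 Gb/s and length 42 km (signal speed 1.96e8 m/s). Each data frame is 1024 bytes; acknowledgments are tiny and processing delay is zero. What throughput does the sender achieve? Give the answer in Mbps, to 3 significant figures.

19.0 Mbps

t_tx = L/R = 8192/3930000000 = 2.08448e-06 s.
t_prop = 42000/196000000 = 0.000214286 s; RTT = 0.000428571 s.
Cycle = t_tx + RTT = 0.000430656 s.
Throughput = L / cycle = 8192 / 0.000430656 = 19.0 Mbps.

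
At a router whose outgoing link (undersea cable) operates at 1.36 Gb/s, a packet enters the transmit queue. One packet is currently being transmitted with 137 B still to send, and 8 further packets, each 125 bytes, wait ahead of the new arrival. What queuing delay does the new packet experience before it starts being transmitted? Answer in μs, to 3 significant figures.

Each queued packet: L/R = 1000/1360000000 = 0.735294 μs.
8 queued → 5.88235 μs.
Plus remaining 1096 bits of current packet: 0.805882 μs.
Queuing delay = 6.69 μs.

6.69 μs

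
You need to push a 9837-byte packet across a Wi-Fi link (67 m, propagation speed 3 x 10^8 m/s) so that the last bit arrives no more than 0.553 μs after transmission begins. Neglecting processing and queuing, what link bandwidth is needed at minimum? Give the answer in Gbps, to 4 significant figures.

L = 78696 bits.
Propagation delay = 67 / 300000000 = 0.223333 μs.
Transmission budget = 0.553 − 0.223333 = 0.329667 μs.
R ≥ L / t_tx = 78696 bits / 3.29667e-07 s = 238.7 Gbps.

238.7 Gbps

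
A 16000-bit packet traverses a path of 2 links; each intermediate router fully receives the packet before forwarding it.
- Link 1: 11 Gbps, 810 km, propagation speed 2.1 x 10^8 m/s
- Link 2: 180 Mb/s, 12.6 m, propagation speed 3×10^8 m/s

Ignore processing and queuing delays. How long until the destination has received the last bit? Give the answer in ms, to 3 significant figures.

3.95 ms

Transmission delays (L/R per hop): 0.00145455, 0.0888889 ms; sum = 0.0903434 ms.
Propagation delays (d/s per hop): 3.85714, 4.2e-05 ms; sum = 3.85718 ms.
End-to-end = 3.95 ms.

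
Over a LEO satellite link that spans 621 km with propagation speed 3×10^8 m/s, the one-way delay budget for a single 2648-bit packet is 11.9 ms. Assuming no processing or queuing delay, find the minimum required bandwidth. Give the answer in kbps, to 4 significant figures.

Propagation delay = 621000 / 300000000 = 2.07 ms.
Transmission budget = 11.9 − 2.07 = 9.83 ms.
R ≥ L / t_tx = 2648 bits / 0.00983 s = 269.4 kbps.

269.4 kbps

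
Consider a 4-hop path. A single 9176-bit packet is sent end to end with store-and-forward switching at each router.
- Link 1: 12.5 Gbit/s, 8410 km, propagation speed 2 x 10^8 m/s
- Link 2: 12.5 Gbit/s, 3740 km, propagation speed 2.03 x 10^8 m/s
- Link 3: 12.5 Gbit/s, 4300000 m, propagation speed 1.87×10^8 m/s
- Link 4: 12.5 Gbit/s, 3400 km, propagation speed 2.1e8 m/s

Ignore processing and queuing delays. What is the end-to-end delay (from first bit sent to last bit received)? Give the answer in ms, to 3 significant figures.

Transmission delay per hop = L/R = 9176/12500000000 = 0.00073408 ms; 4 hops → 0.00293632 ms.
Propagation delays (d/s per hop): 42.05, 18.4236, 22.9947, 16.1905 ms; sum = 99.6588 ms.
End-to-end = 99.7 ms.

99.7 ms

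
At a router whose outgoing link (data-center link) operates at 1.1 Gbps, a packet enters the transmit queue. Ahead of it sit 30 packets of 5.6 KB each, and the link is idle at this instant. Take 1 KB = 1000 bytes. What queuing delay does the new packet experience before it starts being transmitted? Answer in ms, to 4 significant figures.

1.222 ms

Each queued packet: L/R = 44800/1100000000 = 0.0407273 ms.
30 queued → 1.22182 ms.
Queuing delay = 1.222 ms.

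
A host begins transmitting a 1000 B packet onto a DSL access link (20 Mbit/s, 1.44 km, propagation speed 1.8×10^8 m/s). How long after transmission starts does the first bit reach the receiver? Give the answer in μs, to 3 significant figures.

8.00 μs

First bit experiences only propagation delay: d/s = 1440/180000000 = 8.00 μs.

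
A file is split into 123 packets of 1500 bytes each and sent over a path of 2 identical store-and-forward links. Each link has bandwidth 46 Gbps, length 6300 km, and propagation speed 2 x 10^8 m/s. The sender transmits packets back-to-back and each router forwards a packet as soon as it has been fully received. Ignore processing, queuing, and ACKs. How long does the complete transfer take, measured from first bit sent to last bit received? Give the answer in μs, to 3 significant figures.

63000 μs

Per-hop transmission t_tx = L/R = 12000/46000000000 = 0.26087 μs.
Per-hop propagation t_prop = 6300000/200000000 = 31500 μs.
Pipeline fill: first packet needs 2·t_tx to clear all hops; remaining 122 packets each add one t_tx.
Total = (2+123-1)·t_tx + 2·t_prop = 124·0.26087 + 2·31500 = 63000 μs.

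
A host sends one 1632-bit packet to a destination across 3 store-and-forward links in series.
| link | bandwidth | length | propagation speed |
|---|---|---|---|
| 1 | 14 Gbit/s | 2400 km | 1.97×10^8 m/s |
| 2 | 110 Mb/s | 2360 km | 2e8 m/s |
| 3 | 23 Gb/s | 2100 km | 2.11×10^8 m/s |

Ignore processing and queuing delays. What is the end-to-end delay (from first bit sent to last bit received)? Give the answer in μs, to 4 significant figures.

Transmission delays (L/R per hop): 0.116571, 14.8364, 0.0709565 μs; sum = 15.0239 μs.
Propagation delays (d/s per hop): 12182.7, 11800, 9952.61 μs; sum = 33935.3 μs.
End-to-end = 33950 μs.

33950 μs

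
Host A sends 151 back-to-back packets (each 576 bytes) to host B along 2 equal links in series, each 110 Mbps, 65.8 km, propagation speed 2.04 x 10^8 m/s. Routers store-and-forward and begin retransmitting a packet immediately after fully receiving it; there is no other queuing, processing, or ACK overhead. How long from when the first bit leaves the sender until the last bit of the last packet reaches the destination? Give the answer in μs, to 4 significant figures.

Per-hop transmission t_tx = L/R = 4608/110000000 = 41.8909 μs.
Per-hop propagation t_prop = 65800/204000000 = 322.549 μs.
Pipeline fill: first packet needs 2·t_tx to clear all hops; remaining 150 packets each add one t_tx.
Total = (2+151-1)·t_tx + 2·t_prop = 152·41.8909 + 2·322.549 = 7013 μs.

7013 μs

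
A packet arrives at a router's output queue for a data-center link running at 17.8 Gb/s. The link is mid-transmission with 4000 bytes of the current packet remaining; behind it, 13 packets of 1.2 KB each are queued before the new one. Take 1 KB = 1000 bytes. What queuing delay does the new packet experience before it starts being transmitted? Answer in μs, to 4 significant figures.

8.809 μs

Each queued packet: L/R = 9600/17800000000 = 0.539326 μs.
13 queued → 7.01124 μs.
Plus remaining 32000 bits of current packet: 1.79775 μs.
Queuing delay = 8.809 μs.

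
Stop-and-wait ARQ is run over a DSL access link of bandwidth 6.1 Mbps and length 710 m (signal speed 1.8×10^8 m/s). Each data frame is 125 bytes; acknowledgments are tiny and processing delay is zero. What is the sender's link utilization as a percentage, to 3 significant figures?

95.4 %

t_tx = L/R = 1000/6100000 = 0.000163934 s.
t_prop = 710/180000000 = 3.94444e-06 s; RTT = 7.88889e-06 s.
Cycle = t_tx + RTT = 0.000171823 s.
Utilization = t_tx / cycle = 0.000163934/0.000171823 = 95.4 %.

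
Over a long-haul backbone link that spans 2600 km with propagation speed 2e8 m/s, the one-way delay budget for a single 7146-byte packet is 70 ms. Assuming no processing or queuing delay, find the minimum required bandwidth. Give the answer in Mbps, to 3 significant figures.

L = 57168 bits.
Propagation delay = 2600000 / 200000000 = 13 ms.
Transmission budget = 70 − 13 = 57 ms.
R ≥ L / t_tx = 57168 bits / 0.057 s = 1.00 Mbps.

1.00 Mbps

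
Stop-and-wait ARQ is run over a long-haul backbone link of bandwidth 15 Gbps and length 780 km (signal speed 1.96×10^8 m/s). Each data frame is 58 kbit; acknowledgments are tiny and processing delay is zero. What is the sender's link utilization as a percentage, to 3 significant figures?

0.0486 %

t_tx = L/R = 58000/15000000000 = 3.86667e-06 s.
t_prop = 780000/196000000 = 0.00397959 s; RTT = 0.00795918 s.
Cycle = t_tx + RTT = 0.00796305 s.
Utilization = t_tx / cycle = 3.86667e-06/0.00796305 = 0.0486 %.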